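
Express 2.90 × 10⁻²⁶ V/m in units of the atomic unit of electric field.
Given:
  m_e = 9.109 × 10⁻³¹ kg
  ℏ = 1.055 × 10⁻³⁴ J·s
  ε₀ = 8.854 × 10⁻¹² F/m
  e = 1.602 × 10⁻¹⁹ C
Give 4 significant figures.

atomic unit of electric field: E_au = E_h/(e a₀) = m_e²e⁵/((4πε₀)³ℏ⁴) = 5.131 × 10¹¹ V/m.
2.90 × 10⁻²⁶ / 5.131 × 10¹¹ = 5.652 × 10⁻³⁸

5.652 × 10⁻³⁸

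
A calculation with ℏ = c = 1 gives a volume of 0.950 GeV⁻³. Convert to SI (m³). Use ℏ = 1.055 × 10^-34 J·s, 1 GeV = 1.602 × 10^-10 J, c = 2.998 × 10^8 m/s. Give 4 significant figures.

7.311 × 10^-48 m³

Volume is [L]³ = [E]⁻³·(ℏc)³.
1 GeV⁻³ → (ℏc)³ × (1 GeV in J)⁻³ = 7.696 × 10^-48 m³.
Result: 0.950 × 7.696 × 10^-48 = 7.311 × 10^-48 m³.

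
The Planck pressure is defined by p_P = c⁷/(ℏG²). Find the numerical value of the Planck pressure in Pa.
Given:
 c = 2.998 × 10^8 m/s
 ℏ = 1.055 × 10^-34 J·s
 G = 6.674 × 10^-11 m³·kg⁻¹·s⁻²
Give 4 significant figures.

p_P = c⁷/(ℏG²)
  = 2.177 × 10^59 / 4.699 × 10^-55
  = 4.632 × 10^113 Pa

4.632 × 10^113 Pa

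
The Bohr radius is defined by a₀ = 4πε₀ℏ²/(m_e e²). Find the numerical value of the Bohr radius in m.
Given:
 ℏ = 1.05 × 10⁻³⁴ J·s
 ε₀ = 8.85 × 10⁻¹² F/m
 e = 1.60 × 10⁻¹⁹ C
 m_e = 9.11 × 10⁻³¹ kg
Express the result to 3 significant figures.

a₀ = 4πε₀ℏ²/(m_e e²)
  = 1.23 × 10⁻⁷⁸ / 2.33 × 10⁻⁶⁸
  = 5.26 × 10⁻¹¹ m

5.26 × 10⁻¹¹ m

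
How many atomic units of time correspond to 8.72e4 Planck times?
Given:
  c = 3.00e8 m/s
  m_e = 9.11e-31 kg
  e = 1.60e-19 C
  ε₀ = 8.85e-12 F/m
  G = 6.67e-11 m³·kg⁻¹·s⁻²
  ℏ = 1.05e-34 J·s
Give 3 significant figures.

1.95e-22

Planck time: t_P = √(ℏG/c⁵) = 5.37e-44 s
atomic unit of time: τ_au = (4πε₀)²ℏ³/(m_e e⁴) = 2.40e-17 s
8.72e4 × 5.37e-44 / 2.40e-17 = 1.95e-22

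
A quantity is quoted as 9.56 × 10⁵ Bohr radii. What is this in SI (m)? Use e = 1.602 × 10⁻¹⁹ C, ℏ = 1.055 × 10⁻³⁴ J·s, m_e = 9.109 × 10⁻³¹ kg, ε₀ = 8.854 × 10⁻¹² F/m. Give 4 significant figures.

5.064 × 10⁻⁵ m

One Bohr radius: a₀ = 4πε₀ℏ²/(m_e e²) = 5.297 × 10⁻¹¹ m.
9.56 × 10⁵ × 5.297 × 10⁻¹¹ m = 5.064 × 10⁻⁵ m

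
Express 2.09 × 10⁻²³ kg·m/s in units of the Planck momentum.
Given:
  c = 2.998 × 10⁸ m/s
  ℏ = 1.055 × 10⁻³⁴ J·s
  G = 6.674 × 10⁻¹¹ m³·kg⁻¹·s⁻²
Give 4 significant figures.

3.202 × 10⁻²⁴

Planck momentum: p_P = √(ℏc³/G) = 6.527 kg·m/s.
2.09 × 10⁻²³ / 6.527 = 3.202 × 10⁻²⁴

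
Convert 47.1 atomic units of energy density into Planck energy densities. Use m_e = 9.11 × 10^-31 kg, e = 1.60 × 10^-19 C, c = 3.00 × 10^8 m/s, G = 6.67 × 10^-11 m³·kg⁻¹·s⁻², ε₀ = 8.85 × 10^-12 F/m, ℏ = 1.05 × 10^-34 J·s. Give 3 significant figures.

3.03 × 10^-99

atomic unit of energy density: u_au = E_h/a₀³ = m_e⁴e¹⁰/((4πε₀)⁵ℏ⁸) = 3.01 × 10^13 J/m³
Planck energy density: u_P = c⁷/(ℏG²) = 4.68 × 10^113 J/m³
47.1 × 3.01 × 10^13 / 4.68 × 10^113 = 3.03 × 10^-99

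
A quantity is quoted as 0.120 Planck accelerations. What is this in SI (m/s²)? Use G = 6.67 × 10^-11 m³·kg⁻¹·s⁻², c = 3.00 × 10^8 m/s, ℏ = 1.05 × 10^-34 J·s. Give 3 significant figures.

6.71 × 10^50 m/s²

One Planck acceleration: a_P = √(c⁷/(ℏG)) = 5.59 × 10^51 m/s².
0.120 × 5.59 × 10^51 m/s² = 6.71 × 10^50 m/s²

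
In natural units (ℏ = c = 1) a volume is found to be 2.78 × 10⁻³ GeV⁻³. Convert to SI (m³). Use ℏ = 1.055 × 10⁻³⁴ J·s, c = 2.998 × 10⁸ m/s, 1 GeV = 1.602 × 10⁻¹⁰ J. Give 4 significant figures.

2.139 × 10⁻⁵⁰ m³

Volume is [L]³ = [E]⁻³·(ℏc)³.
1 GeV⁻³ → (ℏc)³ × (1 GeV in J)⁻³ = 7.696 × 10⁻⁴⁸ m³.
Result: 2.78 × 10⁻³ × 7.696 × 10⁻⁴⁸ = 2.139 × 10⁻⁵⁰ m³.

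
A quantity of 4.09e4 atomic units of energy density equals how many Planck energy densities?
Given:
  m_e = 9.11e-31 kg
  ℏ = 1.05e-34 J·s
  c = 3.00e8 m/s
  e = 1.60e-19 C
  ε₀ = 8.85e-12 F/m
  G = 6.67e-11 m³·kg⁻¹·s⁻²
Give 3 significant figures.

atomic unit of energy density: u_au = E_h/a₀³ = m_e⁴e¹⁰/((4πε₀)⁵ℏ⁸) = 3.01e13 J/m³
Planck energy density: u_P = c⁷/(ℏG²) = 4.68e113 J/m³
4.09e4 × 3.01e13 / 4.68e113 = 2.63e-96

2.63e-96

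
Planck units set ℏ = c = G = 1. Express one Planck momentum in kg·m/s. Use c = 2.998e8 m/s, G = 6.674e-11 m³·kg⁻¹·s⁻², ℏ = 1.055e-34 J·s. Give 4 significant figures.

From ℏ = c = G = 1 the momentum scale is p_P = √(ℏc³/G).
  = √(42.60)
  = 6.527 kg·m/s

6.527 kg·m/s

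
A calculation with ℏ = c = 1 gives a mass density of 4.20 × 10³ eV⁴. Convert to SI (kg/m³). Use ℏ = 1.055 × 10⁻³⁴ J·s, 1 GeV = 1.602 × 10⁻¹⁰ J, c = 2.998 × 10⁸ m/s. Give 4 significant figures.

9.727 × 10⁻¹³ kg/m³

Mass density is [E]/(c²[L]³) = [E]⁴/(ℏ³c⁵).
1 GeV⁴ → 1/(ℏ³c⁵) × (1 GeV in J)⁴ = 2.316 × 10²⁰ kg/m³.
Convert the energy scale: 4.20 × 10³ eV⁴ = 4.20 × 10⁻³³ GeV⁴.
Result: 4.20 × 10⁻³³ × 2.316 × 10²⁰ = 9.727 × 10⁻¹³ kg/m³.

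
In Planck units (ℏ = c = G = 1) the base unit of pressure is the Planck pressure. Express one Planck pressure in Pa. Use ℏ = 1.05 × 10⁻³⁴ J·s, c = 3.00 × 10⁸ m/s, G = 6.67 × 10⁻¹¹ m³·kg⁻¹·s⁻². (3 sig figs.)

4.68 × 10¹¹³ Pa

p_P = c⁷/(ℏG²)
  = 2.19 × 10⁵⁹ / 4.67 × 10⁻⁵⁵
  = 4.68 × 10¹¹³ Pa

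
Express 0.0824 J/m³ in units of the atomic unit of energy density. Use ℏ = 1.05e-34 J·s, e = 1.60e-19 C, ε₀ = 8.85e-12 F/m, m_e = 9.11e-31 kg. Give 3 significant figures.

2.73e-15

atomic unit of energy density: u_au = E_h/a₀³ = m_e⁴e¹⁰/((4πε₀)⁵ℏ⁸) = 3.01e13 J/m³.
0.0824 / 3.01e13 = 2.73e-15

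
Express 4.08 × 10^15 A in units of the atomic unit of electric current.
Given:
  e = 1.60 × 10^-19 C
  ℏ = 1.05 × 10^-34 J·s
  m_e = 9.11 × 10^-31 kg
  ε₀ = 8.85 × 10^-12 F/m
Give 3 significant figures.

atomic unit of electric current: I_au = e E_h/ℏ = m_e e⁵/((4πε₀)²ℏ³) = 6.67 × 10^-3 A.
4.08 × 10^15 / 6.67 × 10^-3 = 6.12 × 10^17

6.12 × 10^17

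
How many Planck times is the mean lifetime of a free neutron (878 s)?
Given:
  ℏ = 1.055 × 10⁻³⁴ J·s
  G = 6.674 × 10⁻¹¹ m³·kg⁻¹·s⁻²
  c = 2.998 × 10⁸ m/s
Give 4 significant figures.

1.628 × 10⁴⁶

Planck time: t_P = √(ℏG/c⁵) = 5.392 × 10⁻⁴⁴ s.
878 / 5.392 × 10⁻⁴⁴ = 1.628 × 10⁴⁶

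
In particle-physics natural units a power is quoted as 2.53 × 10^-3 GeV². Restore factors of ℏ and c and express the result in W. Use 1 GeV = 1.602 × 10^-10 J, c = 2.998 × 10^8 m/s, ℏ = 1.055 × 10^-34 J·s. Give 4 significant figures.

6.155 × 10^11 W

Power is [E]/[T] = [E]²/ℏ.
1 GeV² → 1/ℏ × (1 GeV in J)² = 2.433 × 10^14 W.
Result: 2.53 × 10^-3 × 2.433 × 10^14 = 6.155 × 10^11 W.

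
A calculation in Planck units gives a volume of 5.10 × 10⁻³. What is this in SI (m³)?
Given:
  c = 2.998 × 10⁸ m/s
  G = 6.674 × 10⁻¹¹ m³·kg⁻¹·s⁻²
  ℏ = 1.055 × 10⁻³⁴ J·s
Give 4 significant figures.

2.154 × 10⁻¹⁰⁷ m³

One Planck volume: V_P = (ℏG/c³)^(3/2) = 4.224 × 10⁻¹⁰⁵ m³.
5.10 × 10⁻³ × 4.224 × 10⁻¹⁰⁵ m³ = 2.154 × 10⁻¹⁰⁷ m³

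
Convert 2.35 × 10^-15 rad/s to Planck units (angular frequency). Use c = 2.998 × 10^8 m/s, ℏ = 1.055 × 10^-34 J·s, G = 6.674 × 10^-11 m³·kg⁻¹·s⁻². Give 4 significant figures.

1.267 × 10^-58

Planck angular frequency: ω_P = √(c⁵/(ℏG)) = 1.855 × 10^43 rad/s.
2.35 × 10^-15 / 1.855 × 10^43 = 1.267 × 10^-58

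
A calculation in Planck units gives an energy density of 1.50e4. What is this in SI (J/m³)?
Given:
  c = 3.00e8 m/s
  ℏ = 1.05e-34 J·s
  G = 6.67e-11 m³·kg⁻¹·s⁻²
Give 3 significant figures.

7.02e117 J/m³

One Planck energy density: u_P = c⁷/(ℏG²) = 4.68e113 J/m³.
1.50e4 × 4.68e113 J/m³ = 7.02e117 J/m³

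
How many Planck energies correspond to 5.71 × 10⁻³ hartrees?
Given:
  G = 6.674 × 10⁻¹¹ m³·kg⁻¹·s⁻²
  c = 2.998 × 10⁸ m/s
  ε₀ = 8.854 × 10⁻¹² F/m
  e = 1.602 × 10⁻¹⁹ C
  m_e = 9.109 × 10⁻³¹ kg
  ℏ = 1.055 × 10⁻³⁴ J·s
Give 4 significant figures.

hartree: E_h = m_e e⁴/(4πε₀ℏ)² = 4.354 × 10⁻¹⁸ J
Planck energy: E_P = √(ℏc⁵/G) = 1.957 × 10⁹ J
5.71 × 10⁻³ × 4.354 × 10⁻¹⁸ / 1.957 × 10⁹ = 1.271 × 10⁻²⁹

1.271 × 10⁻²⁹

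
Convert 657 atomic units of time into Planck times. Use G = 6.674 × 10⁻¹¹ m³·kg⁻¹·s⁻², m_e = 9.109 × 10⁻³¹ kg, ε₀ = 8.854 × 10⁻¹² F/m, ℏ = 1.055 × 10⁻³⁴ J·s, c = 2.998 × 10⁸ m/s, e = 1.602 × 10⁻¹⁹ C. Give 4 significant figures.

2.952 × 10²⁹

atomic unit of time: τ_au = (4πε₀)²ℏ³/(m_e e⁴) = 2.423 × 10⁻¹⁷ s
Planck time: t_P = √(ℏG/c⁵) = 5.392 × 10⁻⁴⁴ s
657 × 2.423 × 10⁻¹⁷ / 5.392 × 10⁻⁴⁴ = 2.952 × 10²⁹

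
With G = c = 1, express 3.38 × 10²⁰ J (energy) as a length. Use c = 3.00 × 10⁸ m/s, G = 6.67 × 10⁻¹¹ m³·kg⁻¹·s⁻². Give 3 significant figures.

2.78 × 10⁻²⁴ m

Energy → length via G/c⁴.
3.38 × 10²⁰ J × (G/c⁴) = 2.78 × 10⁻²⁴ m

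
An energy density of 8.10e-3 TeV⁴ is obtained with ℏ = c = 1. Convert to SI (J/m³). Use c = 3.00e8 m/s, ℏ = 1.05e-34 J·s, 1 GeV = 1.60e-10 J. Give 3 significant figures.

1.70e47 J/m³

[E]/[L]³ = [E]⁴/(ℏc)³; restore (ℏc)⁻³.
1 GeV⁴ → 1/(ℏc)³ × (1 GeV in J)⁴ = 2.10e37 J/m³.
Convert the energy scale: 8.10e-3 TeV⁴ = 8.10e9 GeV⁴.
Result: 8.10e9 × 2.10e37 = 1.70e47 J/m³.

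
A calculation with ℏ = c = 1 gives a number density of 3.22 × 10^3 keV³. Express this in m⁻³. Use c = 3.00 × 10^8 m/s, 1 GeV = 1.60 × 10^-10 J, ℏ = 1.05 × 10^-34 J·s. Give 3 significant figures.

Number density is [L]⁻³ = [E]³/(ℏc)³.
1 GeV³ → 1/(ℏc)³ × (1 GeV in J)³ = 1.31 × 10^47 m⁻³.
Convert the energy scale: 3.22 × 10^3 keV³ = 3.22 × 10^-15 GeV³.
Result: 3.22 × 10^-15 × 1.31 × 10^47 = 4.22 × 10^32 m⁻³.

4.22 × 10^32 m⁻³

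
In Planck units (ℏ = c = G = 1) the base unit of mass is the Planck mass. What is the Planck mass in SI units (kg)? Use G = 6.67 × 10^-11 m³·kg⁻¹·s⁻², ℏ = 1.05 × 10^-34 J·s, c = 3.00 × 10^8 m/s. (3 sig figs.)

m_P = √(ℏc/G)
  = √(4.72 × 10^-16)
  = 2.17 × 10^-8 kg

2.17 × 10^-8 kg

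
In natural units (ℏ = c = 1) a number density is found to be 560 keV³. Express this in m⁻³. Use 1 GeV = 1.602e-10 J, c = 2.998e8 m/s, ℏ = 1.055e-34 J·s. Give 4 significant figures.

7.277e31 m⁻³

Number density is [L]⁻³ = [E]³/(ℏc)³.
1 GeV³ → 1/(ℏc)³ × (1 GeV in J)³ = 1.299e47 m⁻³.
Convert the energy scale: 560 keV³ = 5.60e-16 GeV³.
Result: 5.60e-16 × 1.299e47 = 7.277e31 m⁻³.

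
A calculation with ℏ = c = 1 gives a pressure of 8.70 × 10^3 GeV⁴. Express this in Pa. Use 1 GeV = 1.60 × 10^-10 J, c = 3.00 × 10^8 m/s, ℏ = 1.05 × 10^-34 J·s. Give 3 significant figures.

1.82 × 10^41 Pa

Pressure is [E]/[L]³ = [E]⁴/(ℏc)³.
1 GeV⁴ → 1/(ℏc)³ × (1 GeV in J)⁴ = 2.10 × 10^37 Pa.
Result: 8.70 × 10^3 × 2.10 × 10^37 = 1.82 × 10^41 Pa.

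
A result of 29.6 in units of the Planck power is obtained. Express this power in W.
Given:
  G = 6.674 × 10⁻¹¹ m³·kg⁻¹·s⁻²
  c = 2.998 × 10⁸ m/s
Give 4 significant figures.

One Planck power: P_P = c⁵/G = 3.629 × 10⁵² W.
29.6 × 3.629 × 10⁵² W = 1.074 × 10⁵⁴ W

1.074 × 10⁵⁴ W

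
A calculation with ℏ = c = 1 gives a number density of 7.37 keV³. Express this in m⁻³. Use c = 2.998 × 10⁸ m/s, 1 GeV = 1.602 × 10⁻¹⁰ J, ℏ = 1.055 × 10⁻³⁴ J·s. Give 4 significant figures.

9.576 × 10²⁹ m⁻³

Number density is [L]⁻³ = [E]³/(ℏc)³.
1 GeV³ → 1/(ℏc)³ × (1 GeV in J)³ = 1.299 × 10⁴⁷ m⁻³.
Convert the energy scale: 7.37 keV³ = 7.37 × 10⁻¹⁸ GeV³.
Result: 7.37 × 10⁻¹⁸ × 1.299 × 10⁴⁷ = 9.576 × 10²⁹ m⁻³.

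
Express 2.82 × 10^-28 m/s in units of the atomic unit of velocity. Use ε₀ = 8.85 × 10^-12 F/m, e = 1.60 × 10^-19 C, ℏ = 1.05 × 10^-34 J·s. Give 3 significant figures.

1.29 × 10^-34

atomic unit of velocity: v_au = e²/(4πε₀ℏ) = 2.19 × 10^6 m/s.
2.82 × 10^-28 / 2.19 × 10^6 = 1.29 × 10^-34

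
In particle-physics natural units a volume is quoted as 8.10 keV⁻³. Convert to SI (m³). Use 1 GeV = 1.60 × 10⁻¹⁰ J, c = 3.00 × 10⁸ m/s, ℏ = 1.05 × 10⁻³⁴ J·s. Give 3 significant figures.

6.18 × 10⁻²⁹ m³

Volume is [L]³ = [E]⁻³·(ℏc)³.
1 GeV⁻³ → (ℏc)³ × (1 GeV in J)⁻³ = 7.63 × 10⁻⁴⁸ m³.
Convert the energy scale: 8.10 keV⁻³ = 8.10 × 10¹⁸ GeV⁻³.
Result: 8.10 × 10¹⁸ × 7.63 × 10⁻⁴⁸ = 6.18 × 10⁻²⁹ m³.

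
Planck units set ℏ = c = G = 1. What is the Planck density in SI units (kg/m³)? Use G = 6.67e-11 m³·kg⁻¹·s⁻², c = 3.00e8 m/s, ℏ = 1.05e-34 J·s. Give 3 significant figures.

5.20e96 kg/m³

From ℏ = c = G = 1 the density scale is ρ_P = c⁵/(ℏG²).
  = 2.43e42 / 4.67e-55
  = 5.20e96 kg/m³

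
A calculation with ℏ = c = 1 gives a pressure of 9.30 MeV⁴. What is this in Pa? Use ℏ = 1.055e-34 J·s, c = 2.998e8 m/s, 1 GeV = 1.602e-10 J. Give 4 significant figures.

Pressure is [E]/[L]³ = [E]⁴/(ℏc)³.
1 GeV⁴ → 1/(ℏc)³ × (1 GeV in J)⁴ = 2.082e37 Pa.
Convert the energy scale: 9.30 MeV⁴ = 9.30e-12 GeV⁴.
Result: 9.30e-12 × 2.082e37 = 1.936e26 Pa.

1.936e26 Pa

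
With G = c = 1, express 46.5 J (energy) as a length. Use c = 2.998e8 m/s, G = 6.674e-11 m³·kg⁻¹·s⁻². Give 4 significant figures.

Energy → length via G/c⁴.
46.5 J × (G/c⁴) = 3.842e-43 m

3.842e-43 m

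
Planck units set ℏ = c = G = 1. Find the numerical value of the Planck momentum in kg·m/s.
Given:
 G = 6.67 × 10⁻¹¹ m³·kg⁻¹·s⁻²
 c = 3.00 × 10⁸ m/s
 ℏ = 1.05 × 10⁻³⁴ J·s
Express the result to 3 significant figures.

6.52 kg·m/s

The unique combination of the constants set to 1 with dimensions of momentum is p_P = √(ℏc³/G).
  = √(42.5)
  = 6.52 kg·m/s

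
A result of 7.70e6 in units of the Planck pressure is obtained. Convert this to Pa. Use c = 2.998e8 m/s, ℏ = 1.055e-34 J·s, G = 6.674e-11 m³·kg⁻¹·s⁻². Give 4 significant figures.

One Planck pressure: p_P = c⁷/(ℏG²) = 4.632e113 Pa.
7.70e6 × 4.632e113 Pa = 3.567e120 Pa

3.567e120 Pa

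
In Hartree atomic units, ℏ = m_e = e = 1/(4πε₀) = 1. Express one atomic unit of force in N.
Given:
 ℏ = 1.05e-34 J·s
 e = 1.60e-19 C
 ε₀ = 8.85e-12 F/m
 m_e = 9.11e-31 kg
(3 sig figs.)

8.33e-8 N

Dimensional analysis gives F_au = E_h/a₀ = m_e²e⁶/((4πε₀)³ℏ⁴).
E_h = 4.38e-18 J
a₀ = 5.26e-11 m
E_h/a₀ = 8.33e-8 N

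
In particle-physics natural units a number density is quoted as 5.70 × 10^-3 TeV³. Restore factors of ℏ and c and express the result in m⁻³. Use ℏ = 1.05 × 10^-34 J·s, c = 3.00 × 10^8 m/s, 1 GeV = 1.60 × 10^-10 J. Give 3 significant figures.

Number density is [L]⁻³ = [E]³/(ℏc)³.
1 GeV³ → 1/(ℏc)³ × (1 GeV in J)³ = 1.31 × 10^47 m⁻³.
Convert the energy scale: 5.70 × 10^-3 TeV³ = 5.70 × 10^6 GeV³.
Result: 5.70 × 10^6 × 1.31 × 10^47 = 7.47 × 10^53 m⁻³.

7.47 × 10^53 m⁻³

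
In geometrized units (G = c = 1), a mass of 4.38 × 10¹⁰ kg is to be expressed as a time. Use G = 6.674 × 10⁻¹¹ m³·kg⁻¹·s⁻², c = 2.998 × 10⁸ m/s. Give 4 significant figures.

Mass → time via G/c³.
4.38 × 10¹⁰ kg × (G/c³) = 1.085 × 10⁻²⁵ s

1.085 × 10⁻²⁵ s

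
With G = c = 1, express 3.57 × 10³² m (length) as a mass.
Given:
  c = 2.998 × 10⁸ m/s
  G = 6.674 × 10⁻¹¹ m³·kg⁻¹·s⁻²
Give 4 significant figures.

4.808 × 10⁵⁹ kg

Length → mass via c²/G.
3.57 × 10³² m × (c²/G) = 4.808 × 10⁵⁹ kg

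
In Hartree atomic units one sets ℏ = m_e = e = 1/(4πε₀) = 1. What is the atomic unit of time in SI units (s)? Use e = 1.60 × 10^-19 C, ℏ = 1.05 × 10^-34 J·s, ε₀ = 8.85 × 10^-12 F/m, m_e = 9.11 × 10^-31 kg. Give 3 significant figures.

τ_au = (4πε₀)²ℏ³/(m_e e⁴)
E_h = 4.38 × 10^-18 J
ℏ/E_h = 2.40 × 10^-17 s

2.40 × 10^-17 s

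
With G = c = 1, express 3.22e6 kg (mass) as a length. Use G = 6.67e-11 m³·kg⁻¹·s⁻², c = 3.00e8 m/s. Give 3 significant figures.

2.39e-21 m

In G = c = 1 units mass has dimensions of length; the conversion factor is G/c².
3.22e6 kg × (G/c²) = 2.39e-21 m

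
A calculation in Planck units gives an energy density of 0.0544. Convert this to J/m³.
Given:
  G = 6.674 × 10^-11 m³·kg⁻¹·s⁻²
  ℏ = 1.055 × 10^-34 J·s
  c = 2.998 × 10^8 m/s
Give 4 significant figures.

2.520 × 10^112 J/m³

One Planck energy density: u_P = c⁷/(ℏG²) = 4.632 × 10^113 J/m³.
0.0544 × 4.632 × 10^113 J/m³ = 2.520 × 10^112 J/m³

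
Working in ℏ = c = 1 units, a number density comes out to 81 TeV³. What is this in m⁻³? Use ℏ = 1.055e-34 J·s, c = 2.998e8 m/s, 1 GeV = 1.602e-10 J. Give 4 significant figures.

Number density is [L]⁻³ = [E]³/(ℏc)³.
1 GeV³ → 1/(ℏc)³ × (1 GeV in J)³ = 1.299e47 m⁻³.
Convert the energy scale: 81 TeV³ = 8.10e10 GeV³.
Result: 8.10e10 × 1.299e47 = 1.052e58 m⁻³.

1.052e58 m⁻³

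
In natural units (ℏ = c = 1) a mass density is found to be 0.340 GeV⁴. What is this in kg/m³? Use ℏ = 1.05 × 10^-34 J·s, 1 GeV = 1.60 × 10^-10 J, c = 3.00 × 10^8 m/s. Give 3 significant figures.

7.92 × 10^19 kg/m³

Mass density is [E]/(c²[L]³) = [E]⁴/(ℏ³c⁵).
1 GeV⁴ → 1/(ℏ³c⁵) × (1 GeV in J)⁴ = 2.33 × 10^20 kg/m³.
Result: 0.340 × 2.33 × 10^20 = 7.92 × 10^19 kg/m³.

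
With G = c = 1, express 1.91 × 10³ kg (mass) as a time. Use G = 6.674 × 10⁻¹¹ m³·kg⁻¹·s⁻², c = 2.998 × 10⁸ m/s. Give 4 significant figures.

4.731 × 10⁻³³ s

Mass → time via G/c³.
1.91 × 10³ kg × (G/c³) = 4.731 × 10⁻³³ s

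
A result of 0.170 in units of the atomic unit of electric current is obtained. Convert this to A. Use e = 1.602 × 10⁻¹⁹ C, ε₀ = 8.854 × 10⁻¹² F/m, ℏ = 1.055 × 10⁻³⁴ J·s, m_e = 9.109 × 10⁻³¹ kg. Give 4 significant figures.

1.124 × 10⁻³ A

One atomic unit of electric current: I_au = e E_h/ℏ = m_e e⁵/((4πε₀)²ℏ³) = 6.612 × 10⁻³ A.
0.170 × 6.612 × 10⁻³ A = 1.124 × 10⁻³ A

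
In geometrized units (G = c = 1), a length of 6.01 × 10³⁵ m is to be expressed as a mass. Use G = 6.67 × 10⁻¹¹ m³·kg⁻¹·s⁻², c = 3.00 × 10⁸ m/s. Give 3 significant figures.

8.11 × 10⁶² kg

Length → mass via c²/G.
6.01 × 10³⁵ m × (c²/G) = 8.11 × 10⁶² kg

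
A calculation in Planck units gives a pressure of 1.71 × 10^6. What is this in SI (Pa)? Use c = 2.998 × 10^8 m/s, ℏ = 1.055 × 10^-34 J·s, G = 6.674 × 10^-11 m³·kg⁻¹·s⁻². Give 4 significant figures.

7.921 × 10^119 Pa

One Planck pressure: p_P = c⁷/(ℏG²) = 4.632 × 10^113 Pa.
1.71 × 10^6 × 4.632 × 10^113 Pa = 7.921 × 10^119 Pa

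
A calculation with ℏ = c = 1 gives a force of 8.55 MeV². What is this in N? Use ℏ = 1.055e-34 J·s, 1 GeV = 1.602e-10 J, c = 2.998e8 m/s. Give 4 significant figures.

Force is [E]/[L] = [E]²/(ℏc); restore (ℏc)⁻¹.
1 GeV² → 1/(ℏc) × (1 GeV in J)² = 8.114e5 N.
Convert the energy scale: 8.55 MeV² = 8.55e-6 GeV².
Result: 8.55e-6 × 8.114e5 = 6.938 N.

6.938 N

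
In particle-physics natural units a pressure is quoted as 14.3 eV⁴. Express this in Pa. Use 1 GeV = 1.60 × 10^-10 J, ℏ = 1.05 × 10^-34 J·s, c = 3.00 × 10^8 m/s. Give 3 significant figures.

300 Pa

Pressure is [E]/[L]³ = [E]⁴/(ℏc)³.
1 GeV⁴ → 1/(ℏc)³ × (1 GeV in J)⁴ = 2.10 × 10^37 Pa.
Convert the energy scale: 14.3 eV⁴ = 1.43 × 10^-35 GeV⁴.
Result: 1.43 × 10^-35 × 2.10 × 10^37 = 300 Pa.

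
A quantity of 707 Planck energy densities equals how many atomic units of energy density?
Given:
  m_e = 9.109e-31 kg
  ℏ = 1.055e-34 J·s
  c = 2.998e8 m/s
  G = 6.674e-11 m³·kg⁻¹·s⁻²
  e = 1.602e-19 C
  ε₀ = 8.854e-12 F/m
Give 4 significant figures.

1.118e103

Planck energy density: u_P = c⁷/(ℏG²) = 4.632e113 J/m³
atomic unit of energy density: u_au = E_h/a₀³ = m_e⁴e¹⁰/((4πε₀)⁵ℏ⁸) = 2.929e13 J/m³
707 × 4.632e113 / 2.929e13 = 1.118e103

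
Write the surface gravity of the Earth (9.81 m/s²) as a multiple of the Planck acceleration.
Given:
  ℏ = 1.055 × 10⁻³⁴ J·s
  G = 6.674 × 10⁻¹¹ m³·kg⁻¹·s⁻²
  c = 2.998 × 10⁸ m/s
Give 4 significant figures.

Planck acceleration: a_P = √(c⁷/(ℏG)) = 5.560 × 10⁵¹ m/s².
9.81 / 5.560 × 10⁵¹ = 1.764 × 10⁻⁵¹

1.764 × 10⁻⁵¹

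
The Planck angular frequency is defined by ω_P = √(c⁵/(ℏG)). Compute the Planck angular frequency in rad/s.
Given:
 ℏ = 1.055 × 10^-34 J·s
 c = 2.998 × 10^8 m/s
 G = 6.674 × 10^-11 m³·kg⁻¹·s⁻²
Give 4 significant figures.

ω_P = √(c⁵/(ℏG))
  = √(3.440 × 10^86)
  = 1.855 × 10^43 rad/s

1.855 × 10^43 rad/s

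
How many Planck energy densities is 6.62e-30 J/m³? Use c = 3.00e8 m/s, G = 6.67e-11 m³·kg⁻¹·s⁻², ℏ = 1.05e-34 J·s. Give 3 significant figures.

Planck energy density: u_P = c⁷/(ℏG²) = 4.68e113 J/m³.
6.62e-30 / 4.68e113 = 1.41e-143

1.41e-143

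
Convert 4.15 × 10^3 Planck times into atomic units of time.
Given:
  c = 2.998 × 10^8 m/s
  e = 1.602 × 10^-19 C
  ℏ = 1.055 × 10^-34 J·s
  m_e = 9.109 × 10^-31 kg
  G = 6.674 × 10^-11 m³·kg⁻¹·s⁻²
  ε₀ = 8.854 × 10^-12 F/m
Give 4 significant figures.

Planck time: t_P = √(ℏG/c⁵) = 5.392 × 10^-44 s
atomic unit of time: τ_au = (4πε₀)²ℏ³/(m_e e⁴) = 2.423 × 10^-17 s
4.15 × 10^3 × 5.392 × 10^-44 / 2.423 × 10^-17 = 9.235 × 10^-24

9.235 × 10^-24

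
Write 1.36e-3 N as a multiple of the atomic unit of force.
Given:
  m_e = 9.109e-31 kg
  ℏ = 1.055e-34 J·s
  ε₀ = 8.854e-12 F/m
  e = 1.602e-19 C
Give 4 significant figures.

1.655e4

atomic unit of force: F_au = E_h/a₀ = m_e²e⁶/((4πε₀)³ℏ⁴) = 8.220e-8 N.
1.36e-3 / 8.220e-8 = 1.655e4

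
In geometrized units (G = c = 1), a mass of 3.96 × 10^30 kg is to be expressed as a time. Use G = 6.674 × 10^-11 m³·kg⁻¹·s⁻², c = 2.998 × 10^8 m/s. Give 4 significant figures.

Mass → time via G/c³.
3.96 × 10^30 kg × (G/c³) = 9.808 × 10^-6 s

9.808 × 10^-6 s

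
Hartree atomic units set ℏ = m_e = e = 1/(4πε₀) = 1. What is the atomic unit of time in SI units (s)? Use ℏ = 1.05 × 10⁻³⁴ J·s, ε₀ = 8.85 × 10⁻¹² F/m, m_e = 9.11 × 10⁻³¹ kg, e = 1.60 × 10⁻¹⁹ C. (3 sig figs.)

2.40 × 10⁻¹⁷ s

The unique combination of the constants set to 1 with dimensions of time is τ_au = (4πε₀)²ℏ³/(m_e e⁴).
E_h = 4.38 × 10⁻¹⁸ J
ℏ/E_h = 2.40 × 10⁻¹⁷ s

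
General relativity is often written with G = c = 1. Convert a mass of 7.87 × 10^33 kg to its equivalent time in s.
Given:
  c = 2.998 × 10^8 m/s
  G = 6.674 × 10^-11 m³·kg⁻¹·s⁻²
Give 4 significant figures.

0.01949 s

Mass → time via G/c³.
7.87 × 10^33 kg × (G/c³) = 0.01949 s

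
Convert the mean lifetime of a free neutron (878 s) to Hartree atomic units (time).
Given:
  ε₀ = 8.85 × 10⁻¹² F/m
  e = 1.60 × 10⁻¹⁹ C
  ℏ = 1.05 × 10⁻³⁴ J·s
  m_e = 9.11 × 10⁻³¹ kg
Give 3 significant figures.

atomic unit of time: τ_au = (4πε₀)²ℏ³/(m_e e⁴) = 2.40 × 10⁻¹⁷ s.
878 / 2.40 × 10⁻¹⁷ = 3.66 × 10¹⁹

3.66 × 10¹⁹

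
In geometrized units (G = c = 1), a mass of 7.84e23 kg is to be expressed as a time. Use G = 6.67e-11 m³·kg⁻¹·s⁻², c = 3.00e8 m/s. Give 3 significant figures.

1.94e-12 s

Mass → time via G/c³.
7.84e23 kg × (G/c³) = 1.94e-12 s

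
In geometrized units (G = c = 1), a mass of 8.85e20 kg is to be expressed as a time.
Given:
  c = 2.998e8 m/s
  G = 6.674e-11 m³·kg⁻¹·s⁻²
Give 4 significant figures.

Mass → time via G/c³.
8.85e20 kg × (G/c³) = 2.192e-15 s

2.192e-15 s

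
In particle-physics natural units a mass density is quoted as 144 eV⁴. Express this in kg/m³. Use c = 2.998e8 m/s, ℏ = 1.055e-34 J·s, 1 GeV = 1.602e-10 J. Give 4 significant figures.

Mass density is [E]/(c²[L]³) = [E]⁴/(ℏ³c⁵).
1 GeV⁴ → 1/(ℏ³c⁵) × (1 GeV in J)⁴ = 2.316e20 kg/m³.
Convert the energy scale: 144 eV⁴ = 1.44e-34 GeV⁴.
Result: 1.44e-34 × 2.316e20 = 3.335e-14 kg/m³.

3.335e-14 kg/m³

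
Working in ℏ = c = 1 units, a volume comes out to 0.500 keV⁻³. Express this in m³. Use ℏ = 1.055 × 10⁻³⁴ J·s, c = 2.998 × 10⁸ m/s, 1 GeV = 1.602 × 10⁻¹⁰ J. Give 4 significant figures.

3.848 × 10⁻³⁰ m³

Volume is [L]³ = [E]⁻³·(ℏc)³.
1 GeV⁻³ → (ℏc)³ × (1 GeV in J)⁻³ = 7.696 × 10⁻⁴⁸ m³.
Convert the energy scale: 0.500 keV⁻³ = 5.00 × 10¹⁷ GeV⁻³.
Result: 5.00 × 10¹⁷ × 7.696 × 10⁻⁴⁸ = 3.848 × 10⁻³⁰ m³.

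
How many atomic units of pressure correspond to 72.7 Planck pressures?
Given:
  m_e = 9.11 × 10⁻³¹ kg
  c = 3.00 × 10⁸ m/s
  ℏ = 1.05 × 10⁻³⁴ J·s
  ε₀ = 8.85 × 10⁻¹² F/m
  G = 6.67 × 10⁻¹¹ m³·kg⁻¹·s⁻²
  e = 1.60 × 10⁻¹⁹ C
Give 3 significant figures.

Planck pressure: p_P = c⁷/(ℏG²) = 4.68 × 10¹¹³ Pa
atomic unit of pressure: P_au = E_h/a₀³ = m_e⁴e¹⁰/((4πε₀)⁵ℏ⁸) = 3.01 × 10¹³ Pa
72.7 × 4.68 × 10¹¹³ / 3.01 × 10¹³ = 1.13 × 10¹⁰²

1.13 × 10¹⁰²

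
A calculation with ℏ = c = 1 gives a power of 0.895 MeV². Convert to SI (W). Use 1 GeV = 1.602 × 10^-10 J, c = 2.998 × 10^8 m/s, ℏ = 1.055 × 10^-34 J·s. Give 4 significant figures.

2.177 × 10^8 W

Power is [E]/[T] = [E]²/ℏ.
1 GeV² → 1/ℏ × (1 GeV in J)² = 2.433 × 10^14 W.
Convert the energy scale: 0.895 MeV² = 8.95 × 10^-7 GeV².
Result: 8.95 × 10^-7 × 2.433 × 10^14 = 2.177 × 10^8 W.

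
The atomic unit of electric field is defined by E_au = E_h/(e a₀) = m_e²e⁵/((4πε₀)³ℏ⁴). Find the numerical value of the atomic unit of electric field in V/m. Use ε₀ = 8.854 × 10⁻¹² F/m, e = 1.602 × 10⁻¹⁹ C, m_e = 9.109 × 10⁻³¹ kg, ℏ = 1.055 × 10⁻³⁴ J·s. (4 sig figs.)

5.131 × 10¹¹ V/m

E_au = E_h/(e a₀) = m_e²e⁵/((4πε₀)³ℏ⁴)
E_h = 4.354 × 10⁻¹⁸ J
a₀ = 5.297 × 10⁻¹¹ m
E_h/(e·a₀) = 5.131 × 10¹¹ V/m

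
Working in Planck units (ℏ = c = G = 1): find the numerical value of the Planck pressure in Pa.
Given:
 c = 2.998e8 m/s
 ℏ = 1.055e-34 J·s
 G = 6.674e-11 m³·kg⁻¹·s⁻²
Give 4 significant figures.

4.632e113 Pa

Dimensional analysis gives p_P = c⁷/(ℏG²).
  = 2.177e59 / 4.699e-55
  = 4.632e113 Pa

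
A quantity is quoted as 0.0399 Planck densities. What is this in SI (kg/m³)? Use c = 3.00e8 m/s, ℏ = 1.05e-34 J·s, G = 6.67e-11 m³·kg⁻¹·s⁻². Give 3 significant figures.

One Planck density: ρ_P = c⁵/(ℏG²) = 5.20e96 kg/m³.
0.0399 × 5.20e96 kg/m³ = 2.08e95 kg/m³

2.08e95 kg/m³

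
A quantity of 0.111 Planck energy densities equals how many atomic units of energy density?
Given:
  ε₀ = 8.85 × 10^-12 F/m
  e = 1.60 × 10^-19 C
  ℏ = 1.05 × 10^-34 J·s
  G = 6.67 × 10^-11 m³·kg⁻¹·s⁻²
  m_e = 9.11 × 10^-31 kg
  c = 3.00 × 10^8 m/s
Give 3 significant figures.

Planck energy density: u_P = c⁷/(ℏG²) = 4.68 × 10^113 J/m³
atomic unit of energy density: u_au = E_h/a₀³ = m_e⁴e¹⁰/((4πε₀)⁵ℏ⁸) = 3.01 × 10^13 J/m³
0.111 × 4.68 × 10^113 / 3.01 × 10^13 = 1.72 × 10^99

1.72 × 10^99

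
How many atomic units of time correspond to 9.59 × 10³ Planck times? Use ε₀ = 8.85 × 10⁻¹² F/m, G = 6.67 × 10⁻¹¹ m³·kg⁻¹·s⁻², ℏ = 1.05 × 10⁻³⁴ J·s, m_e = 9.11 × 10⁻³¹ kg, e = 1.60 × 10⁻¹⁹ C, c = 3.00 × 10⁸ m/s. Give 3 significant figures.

Planck time: t_P = √(ℏG/c⁵) = 5.37 × 10⁻⁴⁴ s
atomic unit of time: τ_au = (4πε₀)²ℏ³/(m_e e⁴) = 2.40 × 10⁻¹⁷ s
9.59 × 10³ × 5.37 × 10⁻⁴⁴ / 2.40 × 10⁻¹⁷ = 2.15 × 10⁻²³

2.15 × 10⁻²³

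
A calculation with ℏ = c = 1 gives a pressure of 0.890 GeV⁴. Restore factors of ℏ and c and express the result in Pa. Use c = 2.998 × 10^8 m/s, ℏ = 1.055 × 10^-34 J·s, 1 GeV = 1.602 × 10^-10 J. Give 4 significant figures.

1.853 × 10^37 Pa

Pressure is [E]/[L]³ = [E]⁴/(ℏc)³.
1 GeV⁴ → 1/(ℏc)³ × (1 GeV in J)⁴ = 2.082 × 10^37 Pa.
Result: 0.890 × 2.082 × 10^37 = 1.853 × 10^37 Pa.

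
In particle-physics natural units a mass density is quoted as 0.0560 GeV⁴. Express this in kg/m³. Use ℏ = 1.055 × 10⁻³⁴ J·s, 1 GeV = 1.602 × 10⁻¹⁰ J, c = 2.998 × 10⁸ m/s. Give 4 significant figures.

1.297 × 10¹⁹ kg/m³

Mass density is [E]/(c²[L]³) = [E]⁴/(ℏ³c⁵).
1 GeV⁴ → 1/(ℏ³c⁵) × (1 GeV in J)⁴ = 2.316 × 10²⁰ kg/m³.
Result: 0.0560 × 2.316 × 10²⁰ = 1.297 × 10¹⁹ kg/m³.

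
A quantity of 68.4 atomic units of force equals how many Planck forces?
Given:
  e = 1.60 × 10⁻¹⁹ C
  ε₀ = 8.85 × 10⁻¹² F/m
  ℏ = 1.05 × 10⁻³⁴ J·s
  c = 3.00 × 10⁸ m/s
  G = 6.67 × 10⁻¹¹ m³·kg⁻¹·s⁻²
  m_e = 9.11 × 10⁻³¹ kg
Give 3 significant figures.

4.69 × 10⁻⁵⁰

atomic unit of force: F_au = E_h/a₀ = m_e²e⁶/((4πε₀)³ℏ⁴) = 8.33 × 10⁻⁸ N
Planck force: F_P = c⁴/G = 1.21 × 10⁴⁴ N
68.4 × 8.33 × 10⁻⁸ / 1.21 × 10⁴⁴ = 4.69 × 10⁻⁵⁰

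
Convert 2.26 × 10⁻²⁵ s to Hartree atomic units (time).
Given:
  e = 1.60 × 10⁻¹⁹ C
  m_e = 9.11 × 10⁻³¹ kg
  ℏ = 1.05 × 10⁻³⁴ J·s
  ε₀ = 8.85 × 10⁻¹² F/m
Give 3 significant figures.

9.42 × 10⁻⁹

atomic unit of time: τ_au = (4πε₀)²ℏ³/(m_e e⁴) = 2.40 × 10⁻¹⁷ s.
2.26 × 10⁻²⁵ / 2.40 × 10⁻¹⁷ = 9.42 × 10⁻⁹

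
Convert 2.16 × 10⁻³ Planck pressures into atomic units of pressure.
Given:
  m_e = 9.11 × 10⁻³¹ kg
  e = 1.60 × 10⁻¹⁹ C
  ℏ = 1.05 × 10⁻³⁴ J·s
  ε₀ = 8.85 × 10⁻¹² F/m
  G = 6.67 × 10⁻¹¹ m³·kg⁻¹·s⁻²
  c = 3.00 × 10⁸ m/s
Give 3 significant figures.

3.36 × 10⁹⁷

Planck pressure: p_P = c⁷/(ℏG²) = 4.68 × 10¹¹³ Pa
atomic unit of pressure: P_au = E_h/a₀³ = m_e⁴e¹⁰/((4πε₀)⁵ℏ⁸) = 3.01 × 10¹³ Pa
2.16 × 10⁻³ × 4.68 × 10¹¹³ / 3.01 × 10¹³ = 3.36 × 10⁹⁷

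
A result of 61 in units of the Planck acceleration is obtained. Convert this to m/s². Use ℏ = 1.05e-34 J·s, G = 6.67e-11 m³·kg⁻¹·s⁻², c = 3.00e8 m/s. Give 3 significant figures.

3.41e53 m/s²

One Planck acceleration: a_P = √(c⁷/(ℏG)) = 5.59e51 m/s².
61 × 5.59e51 m/s² = 3.41e53 m/s²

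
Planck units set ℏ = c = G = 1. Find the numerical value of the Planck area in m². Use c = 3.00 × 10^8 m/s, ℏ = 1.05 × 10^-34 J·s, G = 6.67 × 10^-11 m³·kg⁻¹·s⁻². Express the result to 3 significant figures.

The unique combination of the constants set to 1 with dimensions of area is A_P = ℏG/c³.
  = 7.00 × 10^-45 / 2.70 × 10^25
  = 2.59 × 10^-70 m²

2.59 × 10^-70 m²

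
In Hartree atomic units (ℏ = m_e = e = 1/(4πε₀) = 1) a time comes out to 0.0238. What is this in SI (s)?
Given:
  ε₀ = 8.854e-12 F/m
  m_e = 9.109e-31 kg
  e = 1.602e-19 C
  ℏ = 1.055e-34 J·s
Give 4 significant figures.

One atomic unit of time: τ_au = (4πε₀)²ℏ³/(m_e e⁴) = 2.423e-17 s.
0.0238 × 2.423e-17 s = 5.767e-19 s

5.767e-19 s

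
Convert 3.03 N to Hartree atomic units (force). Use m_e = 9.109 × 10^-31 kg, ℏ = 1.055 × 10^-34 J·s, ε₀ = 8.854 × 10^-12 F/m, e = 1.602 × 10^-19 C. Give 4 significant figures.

3.686 × 10^7

atomic unit of force: F_au = E_h/a₀ = m_e²e⁶/((4πε₀)³ℏ⁴) = 8.220 × 10^-8 N.
3.03 / 8.220 × 10^-8 = 3.686 × 10^7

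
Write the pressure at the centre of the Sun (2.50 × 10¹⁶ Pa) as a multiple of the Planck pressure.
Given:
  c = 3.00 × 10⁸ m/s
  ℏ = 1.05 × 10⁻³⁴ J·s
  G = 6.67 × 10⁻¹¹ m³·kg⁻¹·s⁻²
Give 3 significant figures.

Planck pressure: p_P = c⁷/(ℏG²) = 4.68 × 10¹¹³ Pa.
2.50 × 10¹⁶ / 4.68 × 10¹¹³ = 5.34 × 10⁻⁹⁸

5.34 × 10⁻⁹⁸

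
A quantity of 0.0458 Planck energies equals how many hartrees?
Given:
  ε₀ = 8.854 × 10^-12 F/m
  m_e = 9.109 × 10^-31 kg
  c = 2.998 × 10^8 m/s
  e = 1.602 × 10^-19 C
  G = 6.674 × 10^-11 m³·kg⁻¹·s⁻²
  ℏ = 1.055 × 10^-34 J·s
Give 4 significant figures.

Planck energy: E_P = √(ℏc⁵/G) = 1.957 × 10^9 J
hartree: E_h = m_e e⁴/(4πε₀ℏ)² = 4.354 × 10^-18 J
0.0458 × 1.957 × 10^9 / 4.354 × 10^-18 = 2.058 × 10^25

2.058 × 10^25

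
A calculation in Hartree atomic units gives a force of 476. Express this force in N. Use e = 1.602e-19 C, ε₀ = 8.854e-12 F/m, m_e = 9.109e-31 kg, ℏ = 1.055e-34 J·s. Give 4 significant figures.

3.913e-5 N

One atomic unit of force: F_au = E_h/a₀ = m_e²e⁶/((4πε₀)³ℏ⁴) = 8.220e-8 N.
476 × 8.220e-8 N = 3.913e-5 N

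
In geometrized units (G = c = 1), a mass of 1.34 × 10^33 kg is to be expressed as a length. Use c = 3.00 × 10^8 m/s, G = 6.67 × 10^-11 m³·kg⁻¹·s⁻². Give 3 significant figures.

9.93 × 10^5 m

In G = c = 1 units mass has dimensions of length; the conversion factor is G/c².
1.34 × 10^33 kg × (G/c²) = 9.93 × 10^5 m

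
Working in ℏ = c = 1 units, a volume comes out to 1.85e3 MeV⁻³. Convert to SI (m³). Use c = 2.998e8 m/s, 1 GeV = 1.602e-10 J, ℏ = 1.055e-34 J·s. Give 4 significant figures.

1.424e-35 m³

Volume is [L]³ = [E]⁻³·(ℏc)³.
1 GeV⁻³ → (ℏc)³ × (1 GeV in J)⁻³ = 7.696e-48 m³.
Convert the energy scale: 1.85e3 MeV⁻³ = 1.85e12 GeV⁻³.
Result: 1.85e12 × 7.696e-48 = 1.424e-35 m³.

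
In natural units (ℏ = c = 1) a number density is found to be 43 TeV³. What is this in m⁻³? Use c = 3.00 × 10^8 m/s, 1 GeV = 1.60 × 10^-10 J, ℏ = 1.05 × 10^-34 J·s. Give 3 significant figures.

Number density is [L]⁻³ = [E]³/(ℏc)³.
1 GeV³ → 1/(ℏc)³ × (1 GeV in J)³ = 1.31 × 10^47 m⁻³.
Convert the energy scale: 43 TeV³ = 4.30 × 10^10 GeV³.
Result: 4.30 × 10^10 × 1.31 × 10^47 = 5.64 × 10^57 m⁻³.

5.64 × 10^57 m⁻³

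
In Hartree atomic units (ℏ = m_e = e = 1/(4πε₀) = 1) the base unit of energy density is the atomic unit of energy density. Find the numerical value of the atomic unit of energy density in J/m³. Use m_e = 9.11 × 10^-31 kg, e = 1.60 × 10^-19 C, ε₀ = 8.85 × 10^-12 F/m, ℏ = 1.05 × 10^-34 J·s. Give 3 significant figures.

3.01 × 10^13 J/m³

u_au = E_h/a₀³ = m_e⁴e¹⁰/((4πε₀)⁵ℏ⁸)
E_h = 4.38 × 10^-18 J
a₀ = 5.26 × 10^-11 m
E_h/a₀³ = 3.01 × 10^13 J/m³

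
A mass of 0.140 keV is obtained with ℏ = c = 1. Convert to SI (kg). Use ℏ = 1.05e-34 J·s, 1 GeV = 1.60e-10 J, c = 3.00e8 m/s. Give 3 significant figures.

2.49e-34 kg

Mass is [E]/c²; divide by c².
1 GeV → 1/c² × (1 GeV in J) = 1.78e-27 kg.
Convert the energy scale: 0.140 keV = 1.40e-7 GeV.
Result: 1.40e-7 × 1.78e-27 = 2.49e-34 kg.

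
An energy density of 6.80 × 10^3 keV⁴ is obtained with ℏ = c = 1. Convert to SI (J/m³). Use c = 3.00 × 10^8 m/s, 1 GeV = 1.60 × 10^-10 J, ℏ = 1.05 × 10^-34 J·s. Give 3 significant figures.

1.43 × 10^17 J/m³

[E]/[L]³ = [E]⁴/(ℏc)³; restore (ℏc)⁻³.
1 GeV⁴ → 1/(ℏc)³ × (1 GeV in J)⁴ = 2.10 × 10^37 J/m³.
Convert the energy scale: 6.80 × 10^3 keV⁴ = 6.80 × 10^-21 GeV⁴.
Result: 6.80 × 10^-21 × 2.10 × 10^37 = 1.43 × 10^17 J/m³.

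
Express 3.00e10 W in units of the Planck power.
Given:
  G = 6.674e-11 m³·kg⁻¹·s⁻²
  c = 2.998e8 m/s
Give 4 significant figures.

Planck power: P_P = c⁵/G = 3.629e52 W.
3.00e10 / 3.629e52 = 8.267e-43

8.267e-43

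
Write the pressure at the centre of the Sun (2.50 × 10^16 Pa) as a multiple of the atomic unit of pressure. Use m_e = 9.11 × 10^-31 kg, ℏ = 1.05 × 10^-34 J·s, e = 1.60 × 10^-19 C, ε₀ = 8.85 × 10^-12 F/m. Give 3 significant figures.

atomic unit of pressure: P_au = E_h/a₀³ = m_e⁴e¹⁰/((4πε₀)⁵ℏ⁸) = 3.01 × 10^13 Pa.
2.50 × 10^16 / 3.01 × 10^13 = 830

830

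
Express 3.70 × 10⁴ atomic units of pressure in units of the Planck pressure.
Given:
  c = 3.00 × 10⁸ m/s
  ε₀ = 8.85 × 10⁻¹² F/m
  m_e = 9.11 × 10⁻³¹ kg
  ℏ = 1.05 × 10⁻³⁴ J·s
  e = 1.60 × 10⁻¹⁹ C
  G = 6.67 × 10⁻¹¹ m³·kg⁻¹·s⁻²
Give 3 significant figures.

2.38 × 10⁻⁹⁶

atomic unit of pressure: P_au = E_h/a₀³ = m_e⁴e¹⁰/((4πε₀)⁵ℏ⁸) = 3.01 × 10¹³ Pa
Planck pressure: p_P = c⁷/(ℏG²) = 4.68 × 10¹¹³ Pa
3.70 × 10⁴ × 3.01 × 10¹³ / 4.68 × 10¹¹³ = 2.38 × 10⁻⁹⁶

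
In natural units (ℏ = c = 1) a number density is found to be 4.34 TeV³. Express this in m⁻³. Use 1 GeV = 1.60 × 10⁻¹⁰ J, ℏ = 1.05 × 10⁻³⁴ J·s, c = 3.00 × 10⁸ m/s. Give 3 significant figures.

Number density is [L]⁻³ = [E]³/(ℏc)³.
1 GeV³ → 1/(ℏc)³ × (1 GeV in J)³ = 1.31 × 10⁴⁷ m⁻³.
Convert the energy scale: 4.34 TeV³ = 4.34 × 10⁹ GeV³.
Result: 4.34 × 10⁹ × 1.31 × 10⁴⁷ = 5.69 × 10⁵⁶ m⁻³.

5.69 × 10⁵⁶ m⁻³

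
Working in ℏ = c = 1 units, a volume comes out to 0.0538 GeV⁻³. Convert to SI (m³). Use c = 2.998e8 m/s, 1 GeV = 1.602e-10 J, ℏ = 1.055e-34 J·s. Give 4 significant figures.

Volume is [L]³ = [E]⁻³·(ℏc)³.
1 GeV⁻³ → (ℏc)³ × (1 GeV in J)⁻³ = 7.696e-48 m³.
Result: 0.0538 × 7.696e-48 = 4.140e-49 m³.

4.140e-49 m³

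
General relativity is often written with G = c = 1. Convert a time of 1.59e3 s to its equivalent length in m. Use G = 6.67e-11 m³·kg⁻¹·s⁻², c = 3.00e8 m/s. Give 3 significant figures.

4.77e11 m

Time → length via c.
1.59e3 s × (c) = 4.77e11 m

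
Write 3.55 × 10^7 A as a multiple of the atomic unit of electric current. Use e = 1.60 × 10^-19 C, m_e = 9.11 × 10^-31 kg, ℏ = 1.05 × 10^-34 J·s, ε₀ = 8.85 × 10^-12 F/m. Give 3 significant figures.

5.32 × 10^9

atomic unit of electric current: I_au = e E_h/ℏ = m_e e⁵/((4πε₀)²ℏ³) = 6.67 × 10^-3 A.
3.55 × 10^7 / 6.67 × 10^-3 = 5.32 × 10^9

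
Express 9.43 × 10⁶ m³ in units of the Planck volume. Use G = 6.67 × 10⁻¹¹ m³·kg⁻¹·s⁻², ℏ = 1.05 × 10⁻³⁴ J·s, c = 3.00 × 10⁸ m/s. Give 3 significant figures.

2.26 × 10¹¹¹

Planck volume: V_P = (ℏG/c³)^(3/2) = 4.18 × 10⁻¹⁰⁵ m³.
9.43 × 10⁶ / 4.18 × 10⁻¹⁰⁵ = 2.26 × 10¹¹¹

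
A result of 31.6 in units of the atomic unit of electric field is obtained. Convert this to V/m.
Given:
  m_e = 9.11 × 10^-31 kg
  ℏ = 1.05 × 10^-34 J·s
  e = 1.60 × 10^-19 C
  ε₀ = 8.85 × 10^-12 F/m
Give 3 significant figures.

One atomic unit of electric field: E_au = E_h/(e a₀) = m_e²e⁵/((4πε₀)³ℏ⁴) = 5.20 × 10^11 V/m.
31.6 × 5.20 × 10^11 V/m = 1.64 × 10^13 V/m

1.64 × 10^13 V/m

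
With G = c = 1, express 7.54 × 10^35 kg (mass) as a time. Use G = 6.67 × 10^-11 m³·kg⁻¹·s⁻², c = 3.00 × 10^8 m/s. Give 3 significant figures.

1.86 s

Mass → time via G/c³.
7.54 × 10^35 kg × (G/c³) = 1.86 s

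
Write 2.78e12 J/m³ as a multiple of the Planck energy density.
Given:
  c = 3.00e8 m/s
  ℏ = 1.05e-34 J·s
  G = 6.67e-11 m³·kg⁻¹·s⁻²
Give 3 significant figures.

Planck energy density: u_P = c⁷/(ℏG²) = 4.68e113 J/m³.
2.78e12 / 4.68e113 = 5.94e-102

5.94e-102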